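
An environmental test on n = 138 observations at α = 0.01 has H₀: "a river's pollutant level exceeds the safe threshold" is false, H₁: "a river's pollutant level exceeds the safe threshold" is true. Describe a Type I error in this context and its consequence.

Type I error: rejecting H₀ when it is true — concluding that a river's pollutant level exceeds the safe threshold when in fact it is not. Consequence: shutting down a compliant factory unnecessarily.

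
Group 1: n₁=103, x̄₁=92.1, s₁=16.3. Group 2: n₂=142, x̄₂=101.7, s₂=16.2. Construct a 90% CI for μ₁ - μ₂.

Difference = -9.6. SE = √(16.3²/103 + 16.2²/142) = 2.104. CI = (-13.06, -6.14)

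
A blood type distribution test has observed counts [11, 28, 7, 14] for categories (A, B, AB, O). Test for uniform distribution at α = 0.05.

Expected = 15 each. χ² = Σ(O-E)²/E = 16.667. df = 3, critical value = 7.815. Reject H₀.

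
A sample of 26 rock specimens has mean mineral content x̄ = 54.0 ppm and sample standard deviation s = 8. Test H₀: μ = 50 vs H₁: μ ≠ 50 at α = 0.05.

t = (x̄ - μ₀)/(s/√n) = (54.0 - 50)/(8/√26) = 2.55. df = 25, critical t = ±2.06. Reject H₀.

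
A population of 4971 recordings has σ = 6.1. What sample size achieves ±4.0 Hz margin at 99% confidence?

Without FPC: n₀ = (2.576×6.1/4.0)² = 15.432. With FPC: n = n₀N/(n₀+N-1) = 15.4 → n = 16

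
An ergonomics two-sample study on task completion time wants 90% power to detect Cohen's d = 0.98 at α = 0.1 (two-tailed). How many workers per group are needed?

z_{α/2} = 1.645, z_β = Φ⁻¹(0.9) = 1.282. For large effect (d = 0.98): n per group = 2(z_{α/2} + z_β)²/d² = 2(1.645 + 1.282)²/0.98² = 17.8 → 18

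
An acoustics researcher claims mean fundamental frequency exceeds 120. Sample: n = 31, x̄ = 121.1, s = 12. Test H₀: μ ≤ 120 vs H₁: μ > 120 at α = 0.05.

t = (121.1 - 120)/(12/√31) = 0.51, df = 30. Critical t = 1.697. Fail to reject H₀.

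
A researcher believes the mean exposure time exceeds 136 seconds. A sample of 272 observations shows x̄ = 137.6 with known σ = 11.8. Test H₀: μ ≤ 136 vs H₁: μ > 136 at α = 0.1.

z = 2.236. Critical value: 1.28. Reject H₀.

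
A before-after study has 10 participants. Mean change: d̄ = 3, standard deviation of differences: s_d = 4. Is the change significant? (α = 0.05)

t = d̄/(s_d/√n) = 3/(4/√10) = 2.372. df = 9, critical t = ±2.262. Reject H₀.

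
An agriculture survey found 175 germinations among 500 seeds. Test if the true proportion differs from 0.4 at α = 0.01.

p̂ = 0.35, p₀ = 0.4. z = (p̂ - p₀)/√(p₀(1-p₀)/n) = -2.282. Critical: ±2.576. Fail to reject H₀.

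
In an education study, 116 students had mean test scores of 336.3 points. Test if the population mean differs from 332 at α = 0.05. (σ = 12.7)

z = (x̄ - μ₀)/(σ/√n) = (336.3 - 332)/(12.7/√116) = 3.647. Critical value: ±1.96. Since |3.647| > 1.96, Reject H₀.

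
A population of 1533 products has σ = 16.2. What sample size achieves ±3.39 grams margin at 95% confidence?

Without FPC: n₀ = (1.96×16.2/3.39)² = 87.729. With FPC: n = n₀N/(n₀+N-1) = 83.03 → n = 84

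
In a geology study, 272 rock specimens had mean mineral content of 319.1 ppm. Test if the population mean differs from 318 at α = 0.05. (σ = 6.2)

z = (x̄ - μ₀)/(σ/√n) = (319.1 - 318)/(6.2/√272) = 2.926. Critical value: ±1.96. Since |2.926| > 1.96, Reject H₀.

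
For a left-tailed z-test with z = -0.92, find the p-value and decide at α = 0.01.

p = P(Z < -0.92) = Φ(-0.92) ≈ 0.1788. Since p ≥ 0.01, fail to reject H₀ (not significant) at α = 0.01.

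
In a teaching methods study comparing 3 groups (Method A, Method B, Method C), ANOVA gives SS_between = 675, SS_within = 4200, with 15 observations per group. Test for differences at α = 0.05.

df_between = 2, df_within = 42. F = MS_between/MS_within = 337.5/100.0 = 3.375. F_crit ≈ 3.22. Reject H₀. At least one mean differs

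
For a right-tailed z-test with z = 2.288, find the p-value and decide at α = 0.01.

p = P(Z > 2.288) = 1 - Φ(2.288) ≈ 0.0111. Since p ≥ 0.01, fail to reject H₀ (not significant) at α = 0.01.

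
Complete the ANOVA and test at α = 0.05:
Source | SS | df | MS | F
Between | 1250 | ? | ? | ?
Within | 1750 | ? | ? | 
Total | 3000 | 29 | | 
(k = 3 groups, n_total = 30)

df_between = 2, df_within = 27. MS_between = 625.0, MS_within = 64.81. F = 9.643, F_crit ≈ 3.354. Reject H₀.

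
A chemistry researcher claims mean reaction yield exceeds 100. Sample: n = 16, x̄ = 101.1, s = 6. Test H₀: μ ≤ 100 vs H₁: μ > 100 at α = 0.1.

t = (101.1 - 100)/(6/√16) = 0.733, df = 15. Critical t = 1.341. Fail to reject H₀.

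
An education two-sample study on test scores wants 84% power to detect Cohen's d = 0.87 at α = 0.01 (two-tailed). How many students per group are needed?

z_{α/2} = 2.576, z_β = Φ⁻¹(0.84) = 0.994. For large effect (d = 0.87): n per group = 2(z_{α/2} + z_β)²/d² = 2(2.576 + 0.994)²/0.87² = 33.7 → 34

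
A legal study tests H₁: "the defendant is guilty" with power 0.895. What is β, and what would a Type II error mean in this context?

β = 1 - power = 1 - 0.895 = 0.105. A Type II error is failing to reject H₀ when H₀ is false (false negative) — here, failing to conclude that the defendant is guilty when in fact it is true. Consequence: acquitting a guilty person.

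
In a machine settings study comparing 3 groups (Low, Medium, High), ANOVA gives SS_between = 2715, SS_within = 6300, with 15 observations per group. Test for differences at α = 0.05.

df_between = 2, df_within = 42. F = MS_between/MS_within = 1357.5/150.0 = 9.05. F_crit ≈ 3.22. Reject H₀. At least one mean differs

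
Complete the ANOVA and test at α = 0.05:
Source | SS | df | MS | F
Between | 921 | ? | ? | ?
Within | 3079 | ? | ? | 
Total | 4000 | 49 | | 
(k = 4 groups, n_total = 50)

df_between = 3, df_within = 46. MS_between = 307.0, MS_within = 66.93. F = 4.587, F_crit ≈ 2.807. Reject H₀.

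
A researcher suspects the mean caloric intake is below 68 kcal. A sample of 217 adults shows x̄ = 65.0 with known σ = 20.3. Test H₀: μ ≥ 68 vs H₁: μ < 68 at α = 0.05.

z = -2.177. Critical value: -1.645. Reject H₀.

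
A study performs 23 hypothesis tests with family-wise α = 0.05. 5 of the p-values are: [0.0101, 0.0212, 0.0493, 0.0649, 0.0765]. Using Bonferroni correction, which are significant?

Bonferroni α = 0.05/23 = 0.00217. None of the given p-values are significant.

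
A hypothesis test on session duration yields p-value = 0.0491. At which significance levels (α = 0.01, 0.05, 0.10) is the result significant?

p = 0.0491. Significant at: α = 0.05, 0.1.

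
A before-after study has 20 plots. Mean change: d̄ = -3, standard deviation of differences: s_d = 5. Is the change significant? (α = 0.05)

t = d̄/(s_d/√n) = -3/(5/√20) = -2.683. df = 19, critical t = ±2.093. Reject H₀.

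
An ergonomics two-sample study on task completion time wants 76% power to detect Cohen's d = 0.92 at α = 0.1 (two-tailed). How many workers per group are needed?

z_{α/2} = 1.645, z_β = Φ⁻¹(0.76) = 0.706. For large effect (d = 0.92): n per group = 2(z_{α/2} + z_β)²/d² = 2(1.645 + 0.706)²/0.92² = 13.1 → 14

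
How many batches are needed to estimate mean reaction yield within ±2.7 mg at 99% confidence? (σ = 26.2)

n = (z*σ/E)² = (2.576×26.2/2.7)² = 624.8 → n = 625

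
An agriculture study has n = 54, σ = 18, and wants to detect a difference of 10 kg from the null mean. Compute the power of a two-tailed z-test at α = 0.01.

SE = σ/√n = 18/√54 = 2.449. Non-centrality λ = d/SE = 10/2.449 = 4.082. Power ≈ Φ(λ - z_{α/2}) = Φ(4.082 - 2.576) = Φ(1.506) = 0.934.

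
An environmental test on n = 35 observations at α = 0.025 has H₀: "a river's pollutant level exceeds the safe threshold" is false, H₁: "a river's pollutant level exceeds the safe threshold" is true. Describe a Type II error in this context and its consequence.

Type II error: failing to reject H₀ when it is false — concluding that a river's pollutant level exceeds the safe threshold is not supported when in fact it is. Consequence: allowing unsafe pollution to continue.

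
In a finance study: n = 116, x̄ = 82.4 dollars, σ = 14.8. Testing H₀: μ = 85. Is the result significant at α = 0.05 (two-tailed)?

z = (82.4 - 85)/(14.8/√116) = -1.892. Since |z| ≤ 1.96, not significant at α = 0.05.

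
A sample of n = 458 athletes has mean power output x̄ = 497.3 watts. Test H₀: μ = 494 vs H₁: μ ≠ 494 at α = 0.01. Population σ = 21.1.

z = (x̄ - μ₀)/(σ/√n) = (497.3 - 494)/(21.1/√458) = 3.347. Critical value: ±2.576. Since |3.347| > 2.576, Reject H₀.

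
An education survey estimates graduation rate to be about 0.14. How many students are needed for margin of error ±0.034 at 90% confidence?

n = z²p(1-p)/E² = 1.645²×0.14×0.86/0.034² = 281.8 → n = 282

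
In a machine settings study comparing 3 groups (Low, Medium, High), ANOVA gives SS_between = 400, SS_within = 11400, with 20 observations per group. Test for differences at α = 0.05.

df_between = 2, df_within = 57. F = MS_between/MS_within = 200.0/200.0 = 1.0. F_crit ≈ 3.159. Fail to reject H₀.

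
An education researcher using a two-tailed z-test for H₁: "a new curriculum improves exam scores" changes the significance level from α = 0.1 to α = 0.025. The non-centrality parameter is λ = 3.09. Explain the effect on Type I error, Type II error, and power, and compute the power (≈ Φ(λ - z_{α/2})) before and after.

Decreasing α from 0.1 to 0.025:
• Type I error rate decreases (α is the Type I rate by definition).
• Critical value moves from z_{α/2} = 1.645 to 2.241, so power = Φ(λ - z_{α/2}) goes from Φ(3.09 - 1.645) = 0.926 to Φ(3.09 - 2.241) = 0.802.
• Type II error rate β = 1 - power therefore increases (0.074 → 0.198).
Appropriate when false positives are costly — here, adopting a curriculum that gives no real benefit — disruption for nothing.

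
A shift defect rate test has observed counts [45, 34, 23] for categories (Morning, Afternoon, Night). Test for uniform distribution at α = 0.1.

Expected = 34 each. χ² = Σ(O-E)²/E = 7.118. df = 2, critical value = 4.605. Reject H₀.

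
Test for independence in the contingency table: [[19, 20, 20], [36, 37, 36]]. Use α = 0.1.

χ² = 0.017. df = 2, critical = 4.605. Fail to reject H₀. No evidence of dependence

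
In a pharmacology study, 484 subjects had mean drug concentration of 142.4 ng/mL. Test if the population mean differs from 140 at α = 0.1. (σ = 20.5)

z = (x̄ - μ₀)/(σ/√n) = (142.4 - 140)/(20.5/√484) = 2.576. Critical value: ±1.645. Since |2.576| > 1.645, Reject H₀.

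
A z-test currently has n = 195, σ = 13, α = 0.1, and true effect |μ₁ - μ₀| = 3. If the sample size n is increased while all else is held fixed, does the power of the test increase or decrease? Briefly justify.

Power increases: a larger n shrinks the standard error σ/√n, moving the sampling distribution under H₁ further from the critical value.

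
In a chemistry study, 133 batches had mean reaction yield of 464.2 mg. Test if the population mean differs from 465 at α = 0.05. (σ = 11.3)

z = (x̄ - μ₀)/(σ/√n) = (464.2 - 465)/(11.3/√133) = -0.816. Critical value: ±1.96. Since |-0.816| ≤ 1.96, Fail to reject H₀.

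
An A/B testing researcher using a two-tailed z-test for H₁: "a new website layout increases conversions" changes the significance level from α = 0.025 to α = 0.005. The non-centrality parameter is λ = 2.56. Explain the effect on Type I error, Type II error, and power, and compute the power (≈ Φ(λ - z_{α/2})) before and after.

Decreasing α from 0.025 to 0.005:
• Type I error rate decreases (α is the Type I rate by definition).
• Critical value moves from z_{α/2} = 2.241 to 2.807, so power = Φ(λ - z_{α/2}) goes from Φ(2.56 - 2.241) = 0.625 to Φ(2.56 - 2.807) = 0.402.
• Type II error rate β = 1 - power therefore increases (0.375 → 0.598).
Appropriate when false positives are costly — here, rolling out a layout that doesn't actually help — wasted engineering effort.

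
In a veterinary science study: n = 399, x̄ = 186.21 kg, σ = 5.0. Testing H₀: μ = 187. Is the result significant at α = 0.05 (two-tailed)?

z = (186.21 - 187)/(5.0/√399) = -3.156. Since |z| > 1.96, significant at α = 0.05.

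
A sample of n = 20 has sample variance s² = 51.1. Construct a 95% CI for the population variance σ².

df = 19. χ²_{0.025} = 32.852, χ²_{0.975} = 8.907. CI for σ² = ((n-1)s²/χ²_{α/2}, (n-1)s²/χ²_{1-α/2}) = (19·51.1/32.852, 19·51.1/8.907) = (29.55, 109.0)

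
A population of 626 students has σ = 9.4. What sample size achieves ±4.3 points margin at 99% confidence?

Without FPC: n₀ = (2.576×9.4/4.3)² = 31.711. With FPC: n = n₀N/(n₀+N-1) = 30.2 → n = 31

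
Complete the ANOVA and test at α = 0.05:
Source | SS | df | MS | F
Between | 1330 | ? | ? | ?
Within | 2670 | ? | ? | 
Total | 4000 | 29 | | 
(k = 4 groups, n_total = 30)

df_between = 3, df_within = 26. MS_between = 443.33, MS_within = 102.69. F = 4.317, F_crit ≈ 2.975. Reject H₀.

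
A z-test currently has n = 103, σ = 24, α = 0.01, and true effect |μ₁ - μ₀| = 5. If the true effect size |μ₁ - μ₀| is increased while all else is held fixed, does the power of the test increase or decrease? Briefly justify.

Power increases: a larger true effect increases the non-centrality λ = |μ₁ - μ₀|/(σ/√n).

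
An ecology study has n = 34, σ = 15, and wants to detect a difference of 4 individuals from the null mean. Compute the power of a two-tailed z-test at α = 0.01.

SE = σ/√n = 15/√34 = 2.572. Non-centrality λ = d/SE = 4/2.572 = 1.555. Power ≈ Φ(λ - z_{α/2}) = Φ(1.555 - 2.576) = Φ(-1.021) = 0.154.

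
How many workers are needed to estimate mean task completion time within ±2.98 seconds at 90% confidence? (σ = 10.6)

n = (z*σ/E)² = (1.645×10.6/2.98)² = 34.2 → n = 35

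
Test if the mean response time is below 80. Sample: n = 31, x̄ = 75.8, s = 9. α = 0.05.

t = (75.8 - 80)/(9/√31) = -2.598, df = 30. Critical t = -1.697. Reject H₀.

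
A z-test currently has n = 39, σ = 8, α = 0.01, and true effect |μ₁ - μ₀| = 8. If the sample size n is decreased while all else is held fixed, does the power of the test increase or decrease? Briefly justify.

Power decreases: a smaller n inflates the standard error σ/√n, pulling the sampling distribution under H₁ back toward the critical value.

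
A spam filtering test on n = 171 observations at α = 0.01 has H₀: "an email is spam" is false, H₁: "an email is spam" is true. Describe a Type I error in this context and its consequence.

Type I error: rejecting H₀ when it is true — concluding that an email is spam when in fact it is not. Consequence: a legitimate email is sent to the spam folder and the user misses it.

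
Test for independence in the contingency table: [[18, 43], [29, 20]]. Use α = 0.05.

χ² = 9.779. df = 1, critical = 3.841. Reject H₀. Variables are dependent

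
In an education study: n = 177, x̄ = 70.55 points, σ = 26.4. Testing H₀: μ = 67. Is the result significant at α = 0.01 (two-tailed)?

z = (70.55 - 67)/(26.4/√177) = 1.789. Since |z| ≤ 2.576, not significant at α = 0.01.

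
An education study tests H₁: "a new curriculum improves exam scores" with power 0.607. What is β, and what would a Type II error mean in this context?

β = 1 - power = 1 - 0.607 = 0.393. A Type II error is failing to reject H₀ when H₀ is false (false negative) — here, failing to conclude that a new curriculum improves exam scores when in fact it is true. Consequence: keeping the old curriculum when the new one would have helped students.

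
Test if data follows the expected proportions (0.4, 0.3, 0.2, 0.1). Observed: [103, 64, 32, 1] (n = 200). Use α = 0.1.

Expected: [80.0, 60.0, 40.0, 20.0]. χ² = 26.529. df = 3, critical = 6.251. Reject H₀.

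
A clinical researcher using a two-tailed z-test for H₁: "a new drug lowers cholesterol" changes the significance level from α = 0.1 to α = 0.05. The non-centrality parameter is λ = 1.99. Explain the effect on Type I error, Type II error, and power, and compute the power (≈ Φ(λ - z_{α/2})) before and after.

Decreasing α from 0.1 to 0.05:
• Type I error rate decreases (α is the Type I rate by definition).
• Critical value moves from z_{α/2} = 1.645 to 1.96, so power = Φ(λ - z_{α/2}) goes from Φ(1.99 - 1.645) = 0.635 to Φ(1.99 - 1.96) = 0.512.
• Type II error rate β = 1 - power therefore increases (0.365 → 0.488).
Appropriate when false positives are costly — here, approving an ineffective drug — patients take a useless medication and may skip effective alternatives.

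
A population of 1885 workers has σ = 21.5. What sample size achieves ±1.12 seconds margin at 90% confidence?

Without FPC: n₀ = (1.645×21.5/1.12)² = 997.178. With FPC: n = n₀N/(n₀+N-1) = 652.4 → n = 653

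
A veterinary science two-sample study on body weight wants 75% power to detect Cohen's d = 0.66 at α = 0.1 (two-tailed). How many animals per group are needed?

z_{α/2} = 1.645, z_β = Φ⁻¹(0.75) = 0.674. For medium effect (d = 0.66): n per group = 2(z_{α/2} + z_β)²/d² = 2(1.645 + 0.674)²/0.66² = 24.7 → 25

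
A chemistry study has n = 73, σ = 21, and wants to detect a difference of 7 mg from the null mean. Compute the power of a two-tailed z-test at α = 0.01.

SE = σ/√n = 21/√73 = 2.458. Non-centrality λ = d/SE = 7/2.458 = 2.848. Power ≈ Φ(λ - z_{α/2}) = Φ(2.848 - 2.576) = Φ(0.272) = 0.607.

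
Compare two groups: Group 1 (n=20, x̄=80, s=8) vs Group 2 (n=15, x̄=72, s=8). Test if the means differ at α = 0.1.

Pooled sp = 8.0. t = 2.928, df = 33. Critical t = ±1.692. Reject H₀.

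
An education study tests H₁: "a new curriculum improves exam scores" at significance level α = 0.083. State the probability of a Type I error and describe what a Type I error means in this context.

P(Type I error) = α = 0.083. A Type I error is rejecting H₀ when H₀ is actually true (false positive) — here, concluding that a new curriculum improves exam scores when in fact this is not the case. Consequence: adopting a curriculum that gives no real benefit — disruption for nothing.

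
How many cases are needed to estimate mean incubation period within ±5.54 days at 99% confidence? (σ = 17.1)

n = (z*σ/E)² = (2.576×17.1/5.54)² = 63.2 → n = 64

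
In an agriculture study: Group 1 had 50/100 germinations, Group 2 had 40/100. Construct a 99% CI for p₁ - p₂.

p̂₁ = 0.5, p̂₂ = 0.4. Difference = 0.1. CI = (-0.08, 0.28)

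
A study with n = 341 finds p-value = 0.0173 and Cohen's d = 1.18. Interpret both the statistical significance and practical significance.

Statistically significant (p = 0.0173 < 0.05). Cohen's d = 1.18 indicates a large effect size. Both statistical and practical significance should be considered.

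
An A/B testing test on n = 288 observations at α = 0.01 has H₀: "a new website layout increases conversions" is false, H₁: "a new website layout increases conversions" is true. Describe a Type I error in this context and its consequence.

Type I error: rejecting H₀ when it is true — concluding that a new website layout increases conversions when in fact it is not. Consequence: rolling out a layout that doesn't actually help — wasted engineering effort.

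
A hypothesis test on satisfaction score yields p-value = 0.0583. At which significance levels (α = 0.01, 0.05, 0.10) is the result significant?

p = 0.0583. Significant at: α = 0.1.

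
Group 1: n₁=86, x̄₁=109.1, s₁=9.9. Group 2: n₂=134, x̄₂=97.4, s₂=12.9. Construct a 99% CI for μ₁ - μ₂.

Difference = 11.7. SE = √(9.9²/86 + 12.9²/134) = 1.543. CI = (7.72, 15.68)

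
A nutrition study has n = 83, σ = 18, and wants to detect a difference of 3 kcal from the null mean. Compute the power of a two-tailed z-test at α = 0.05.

SE = σ/√n = 18/√83 = 1.976. Non-centrality λ = d/SE = 3/1.976 = 1.518. Power ≈ Φ(λ - z_{α/2}) = Φ(1.518 - 1.96) = Φ(-0.442) = 0.329.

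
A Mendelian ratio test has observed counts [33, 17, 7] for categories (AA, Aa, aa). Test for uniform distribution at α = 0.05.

Expected = 19 each. χ² = Σ(O-E)²/E = 18.105. df = 2, critical value = 5.991. Reject H₀.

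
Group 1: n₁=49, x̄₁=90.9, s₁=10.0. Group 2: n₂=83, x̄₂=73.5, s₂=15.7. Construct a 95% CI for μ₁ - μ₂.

Difference = 17.4. SE = √(10.0²/49 + 15.7²/83) = 2.238. CI = (13.01, 21.79)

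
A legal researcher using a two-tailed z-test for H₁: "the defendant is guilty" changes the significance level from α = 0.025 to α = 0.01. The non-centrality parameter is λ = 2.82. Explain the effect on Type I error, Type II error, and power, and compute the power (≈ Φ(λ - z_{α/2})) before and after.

Decreasing α from 0.025 to 0.01:
• Type I error rate decreases (α is the Type I rate by definition).
• Critical value moves from z_{α/2} = 2.241 to 2.576, so power = Φ(λ - z_{α/2}) goes from Φ(2.82 - 2.241) = 0.719 to Φ(2.82 - 2.576) = 0.596.
• Type II error rate β = 1 - power therefore increases (0.281 → 0.404).
Appropriate when false positives are costly — here, convicting an innocent person.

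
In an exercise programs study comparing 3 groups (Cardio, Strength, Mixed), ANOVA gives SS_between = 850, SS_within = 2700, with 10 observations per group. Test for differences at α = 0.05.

df_between = 2, df_within = 27. F = MS_between/MS_within = 425.0/100.0 = 4.25. F_crit ≈ 3.354. Reject H₀. At least one mean differs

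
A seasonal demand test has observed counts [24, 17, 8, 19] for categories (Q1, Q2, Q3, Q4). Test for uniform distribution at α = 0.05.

Expected = 17 each. χ² = Σ(O-E)²/E = 7.882. df = 3, critical value = 7.815. Reject H₀.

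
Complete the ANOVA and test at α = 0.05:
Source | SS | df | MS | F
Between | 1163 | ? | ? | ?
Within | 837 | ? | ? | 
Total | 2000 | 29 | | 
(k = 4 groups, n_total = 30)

df_between = 3, df_within = 26. MS_between = 387.67, MS_within = 32.19. F = 12.042, F_crit ≈ 2.975. Reject H₀.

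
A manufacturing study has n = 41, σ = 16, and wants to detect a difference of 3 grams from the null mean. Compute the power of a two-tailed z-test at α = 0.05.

SE = σ/√n = 16/√41 = 2.499. Non-centrality λ = d/SE = 3/2.499 = 1.201. Power ≈ Φ(λ - z_{α/2}) = Φ(1.201 - 1.96) = Φ(-0.759) = 0.224.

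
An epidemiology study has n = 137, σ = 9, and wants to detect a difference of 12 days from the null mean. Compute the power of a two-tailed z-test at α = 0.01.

SE = σ/√n = 9/√137 = 0.769. Non-centrality λ = d/SE = 12/0.769 = 15.606. Power ≈ Φ(λ - z_{α/2}) = Φ(15.606 - 2.576) = Φ(13.03) = 1.0.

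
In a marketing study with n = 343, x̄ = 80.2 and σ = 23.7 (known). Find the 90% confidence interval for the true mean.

CI = x̄ ± z*(σ/√n) = 80.2 ± 1.645(23.7/√343) = 80.2 ± 2.11 = (78.09, 82.31)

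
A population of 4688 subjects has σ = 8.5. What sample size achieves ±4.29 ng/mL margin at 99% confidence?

Without FPC: n₀ = (2.576×8.5/4.29)² = 26.05. With FPC: n = n₀N/(n₀+N-1) = 25.9 → n = 26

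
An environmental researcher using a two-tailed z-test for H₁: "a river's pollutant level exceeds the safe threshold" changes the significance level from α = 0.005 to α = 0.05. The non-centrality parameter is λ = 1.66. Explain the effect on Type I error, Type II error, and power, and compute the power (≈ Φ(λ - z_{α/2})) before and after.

Increasing α from 0.005 to 0.05:
• Type I error rate increases (α is the Type I rate by definition).
• Critical value moves from z_{α/2} = 2.807 to 1.96, so power = Φ(λ - z_{α/2}) goes from Φ(1.66 - 2.807) = 0.126 to Φ(1.66 - 1.96) = 0.382.
• Type II error rate β = 1 - power therefore decreases (0.874 → 0.618).
Appropriate when false negatives are costly — here, allowing unsafe pollution to continue.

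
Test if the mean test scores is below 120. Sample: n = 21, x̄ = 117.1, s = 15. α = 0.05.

t = (117.1 - 120)/(15/√21) = -0.886, df = 20. Critical t = -1.725. Fail to reject H₀.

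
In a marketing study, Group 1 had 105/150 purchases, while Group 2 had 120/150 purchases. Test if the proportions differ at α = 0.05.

p̂₁ = 0.7, p̂₂ = 0.8, pooled p̂ = 0.75. z = -2.0. Critical: ±1.96. Reject H₀.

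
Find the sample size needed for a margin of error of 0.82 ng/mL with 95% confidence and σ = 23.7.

n = (z*σ/E)² = (1.96×23.7/0.82)² = 3209.1 → n = 3210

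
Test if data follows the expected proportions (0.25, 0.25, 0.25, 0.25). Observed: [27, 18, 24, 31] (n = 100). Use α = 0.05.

Expected: [25.0, 25.0, 25.0, 25.0]. χ² = 3.6. df = 3, critical = 7.815. Fail to reject H₀.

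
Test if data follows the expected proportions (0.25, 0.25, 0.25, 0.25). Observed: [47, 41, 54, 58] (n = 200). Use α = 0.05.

Expected: [50.0, 50.0, 50.0, 50.0]. χ² = 3.4. df = 3, critical = 7.815. Fail to reject H₀.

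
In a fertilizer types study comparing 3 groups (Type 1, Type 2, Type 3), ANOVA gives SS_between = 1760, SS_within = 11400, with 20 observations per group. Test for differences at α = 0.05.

df_between = 2, df_within = 57. F = MS_between/MS_within = 880.0/200.0 = 4.4. F_crit ≈ 3.159. Reject H₀. At least one mean differs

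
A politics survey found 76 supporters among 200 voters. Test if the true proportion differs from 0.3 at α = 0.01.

p̂ = 0.38, p₀ = 0.3. z = (p̂ - p₀)/√(p₀(1-p₀)/n) = 2.469. Critical: ±2.576. Fail to reject H₀.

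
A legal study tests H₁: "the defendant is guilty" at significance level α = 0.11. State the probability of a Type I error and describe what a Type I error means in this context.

P(Type I error) = α = 0.11. A Type I error is rejecting H₀ when H₀ is actually true (false positive) — here, concluding that the defendant is guilty when in fact this is not the case. Consequence: convicting an innocent person.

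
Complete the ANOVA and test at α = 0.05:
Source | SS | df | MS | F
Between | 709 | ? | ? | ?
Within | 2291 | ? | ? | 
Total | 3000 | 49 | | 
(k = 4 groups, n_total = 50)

df_between = 3, df_within = 46. MS_between = 236.33, MS_within = 49.8. F = 4.745, F_crit ≈ 2.807. Reject H₀.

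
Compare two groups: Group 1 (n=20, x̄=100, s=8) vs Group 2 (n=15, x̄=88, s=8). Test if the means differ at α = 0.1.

Pooled sp = 8.0. t = 4.392, df = 33. Critical t = ±1.692. Reject H₀.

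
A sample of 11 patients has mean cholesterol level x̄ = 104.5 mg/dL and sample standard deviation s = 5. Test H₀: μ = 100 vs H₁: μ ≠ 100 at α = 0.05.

t = (x̄ - μ₀)/(s/√n) = (104.5 - 100)/(5/√11) = 2.985. df = 10, critical t = ±2.228. Reject H₀.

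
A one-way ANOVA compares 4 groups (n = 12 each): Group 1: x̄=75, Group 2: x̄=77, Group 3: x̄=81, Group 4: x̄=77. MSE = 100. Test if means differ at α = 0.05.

Grand mean = 77.5. SS_between = 228.0, MS_between = 76.0. F = 0.76, F_crit ≈ 2.816. Fail to reject H₀.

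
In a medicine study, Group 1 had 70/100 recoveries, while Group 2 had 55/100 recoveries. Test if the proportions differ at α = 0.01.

p̂₁ = 0.7, p̂₂ = 0.55, pooled p̂ = 0.625. z = 2.191. Critical: ±2.576. Fail to reject H₀.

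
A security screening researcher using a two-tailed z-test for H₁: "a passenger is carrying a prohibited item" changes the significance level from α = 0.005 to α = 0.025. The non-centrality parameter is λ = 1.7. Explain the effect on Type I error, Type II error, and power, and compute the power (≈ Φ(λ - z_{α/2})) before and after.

Increasing α from 0.005 to 0.025:
• Type I error rate increases (α is the Type I rate by definition).
• Critical value moves from z_{α/2} = 2.807 to 2.241, so power = Φ(λ - z_{α/2}) goes from Φ(1.7 - 2.807) = 0.134 to Φ(1.7 - 2.241) = 0.294.
• Type II error rate β = 1 - power therefore decreases (0.866 → 0.706).
Appropriate when false negatives are costly — here, letting a prohibited item through — security breach.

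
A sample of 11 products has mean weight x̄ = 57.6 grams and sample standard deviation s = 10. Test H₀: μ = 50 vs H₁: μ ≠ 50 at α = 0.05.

t = (x̄ - μ₀)/(s/√n) = (57.6 - 50)/(10/√11) = 2.521. df = 10, critical t = ±2.228. Reject H₀.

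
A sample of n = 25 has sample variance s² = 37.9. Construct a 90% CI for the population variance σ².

df = 24. χ²_{0.05} = 36.415, χ²_{0.95} = 13.848. CI for σ² = ((n-1)s²/χ²_{α/2}, (n-1)s²/χ²_{1-α/2}) = (24·37.9/36.415, 24·37.9/13.848) = (24.98, 65.68)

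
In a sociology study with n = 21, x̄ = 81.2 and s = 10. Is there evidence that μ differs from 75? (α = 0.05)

t = (x̄ - μ₀)/(s/√n) = (81.2 - 75)/(10/√21) = 2.841. df = 20, critical t = ±2.086. Reject H₀.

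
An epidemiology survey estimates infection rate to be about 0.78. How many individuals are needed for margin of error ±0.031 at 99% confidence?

n = z²p(1-p)/E² = 2.576²×0.78×0.22/0.031² = 1184.9 → n = 1185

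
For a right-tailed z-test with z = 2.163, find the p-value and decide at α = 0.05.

p = P(Z > 2.163) = 1 - Φ(2.163) ≈ 0.0153. Since p < 0.05, reject H₀ (significant) at α = 0.05.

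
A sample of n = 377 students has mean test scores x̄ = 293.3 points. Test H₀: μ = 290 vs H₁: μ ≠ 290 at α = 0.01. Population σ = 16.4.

z = (x̄ - μ₀)/(σ/√n) = (293.3 - 290)/(16.4/√377) = 3.907. Critical value: ±2.576. Since |3.907| > 2.576, Reject H₀.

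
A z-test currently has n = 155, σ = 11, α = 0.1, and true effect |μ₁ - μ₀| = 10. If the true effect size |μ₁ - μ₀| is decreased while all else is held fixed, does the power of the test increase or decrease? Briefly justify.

Power decreases: a smaller true effect decreases the non-centrality λ = |μ₁ - μ₀|/(σ/√n).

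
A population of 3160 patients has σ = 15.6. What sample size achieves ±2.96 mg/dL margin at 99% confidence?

Without FPC: n₀ = (2.576×15.6/2.96)² = 184.314. With FPC: n = n₀N/(n₀+N-1) = 174.2 → n = 175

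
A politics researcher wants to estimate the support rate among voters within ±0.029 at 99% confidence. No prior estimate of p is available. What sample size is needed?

Conservative approach: use p = 0.5 (maximizes p(1-p) = 0.25). n = z²(0.25)/E² = 2.576²×0.25/0.029² = 1972.6 → n = 1973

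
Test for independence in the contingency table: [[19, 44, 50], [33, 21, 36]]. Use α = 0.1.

χ² = 11.731. df = 2, critical = 4.605. Reject H₀. Variables are dependent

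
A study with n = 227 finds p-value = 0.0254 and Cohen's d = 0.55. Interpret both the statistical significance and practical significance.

Statistically significant (p = 0.0254 < 0.05). Cohen's d = 0.55 indicates a medium effect size. Both statistical and practical significance should be considered.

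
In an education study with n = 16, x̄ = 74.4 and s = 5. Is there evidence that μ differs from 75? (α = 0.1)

t = (x̄ - μ₀)/(s/√n) = (74.4 - 75)/(5/√16) = -0.48. df = 15, critical t = ±1.753. Fail to reject H₀.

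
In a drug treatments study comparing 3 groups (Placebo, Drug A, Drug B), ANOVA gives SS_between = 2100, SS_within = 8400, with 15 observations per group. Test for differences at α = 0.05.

df_between = 2, df_within = 42. F = MS_between/MS_within = 1050.0/200.0 = 5.25. F_crit ≈ 3.22. Reject H₀. At least one mean differs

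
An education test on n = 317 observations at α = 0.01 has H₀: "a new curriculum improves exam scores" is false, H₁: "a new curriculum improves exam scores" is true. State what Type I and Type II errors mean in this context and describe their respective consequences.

Type I (false positive): concluding that a new curriculum improves exam scores when it is not — adopting a curriculum that gives no real benefit — disruption for nothing. Type II (false negative): failing to conclude that a new curriculum improves exam scores when it is — keeping the old curriculum when the new one would have helped students. Which is costlier depends on domain priorities and is a judgement call rather than a statistical fact.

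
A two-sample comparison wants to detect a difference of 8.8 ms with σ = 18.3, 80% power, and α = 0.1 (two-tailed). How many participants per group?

n per group = 2(z_α/2 + z_β)²σ²/d² = 2×(1.645 + 0.84)²×18.3²/8.8² = 53.4 → n = 54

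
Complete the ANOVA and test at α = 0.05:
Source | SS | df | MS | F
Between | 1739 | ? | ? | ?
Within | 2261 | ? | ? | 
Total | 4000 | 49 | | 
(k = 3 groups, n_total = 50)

df_between = 2, df_within = 47. MS_between = 869.5, MS_within = 48.11. F = 18.075, F_crit ≈ 3.195. Reject H₀.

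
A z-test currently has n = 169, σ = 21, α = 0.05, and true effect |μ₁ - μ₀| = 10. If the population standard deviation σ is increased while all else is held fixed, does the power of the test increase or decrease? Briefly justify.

Power decreases: a larger σ inflates the standard error σ/√n, pulling the sampling distribution under H₁ back toward the critical value.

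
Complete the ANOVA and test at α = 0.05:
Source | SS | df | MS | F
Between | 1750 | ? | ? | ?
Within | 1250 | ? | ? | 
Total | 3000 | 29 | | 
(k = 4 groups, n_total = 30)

df_between = 3, df_within = 26. MS_between = 583.33, MS_within = 48.08. F = 12.133, F_crit ≈ 2.975. Reject H₀.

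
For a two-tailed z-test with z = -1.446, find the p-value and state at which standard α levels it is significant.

p = 2·P(Z > |-1.446|) = 2·(1 - Φ(1.446)) ≈ 0.1482. Not significant at any standard level.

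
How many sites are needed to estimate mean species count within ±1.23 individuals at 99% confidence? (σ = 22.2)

n = (z*σ/E)² = (2.576×22.2/1.23)² = 2161.7 → n = 2162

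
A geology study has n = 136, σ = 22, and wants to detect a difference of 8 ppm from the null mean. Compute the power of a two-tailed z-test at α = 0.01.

SE = σ/√n = 22/√136 = 1.886. Non-centrality λ = d/SE = 8/1.886 = 4.241. Power ≈ Φ(λ - z_{α/2}) = Φ(4.241 - 2.576) = Φ(1.665) = 0.952.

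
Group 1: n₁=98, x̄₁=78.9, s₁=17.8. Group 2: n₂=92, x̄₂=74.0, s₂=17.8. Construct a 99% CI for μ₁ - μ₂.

Difference = 4.9. SE = √(17.8²/98 + 17.8²/92) = 2.584. CI = (-1.76, 11.56)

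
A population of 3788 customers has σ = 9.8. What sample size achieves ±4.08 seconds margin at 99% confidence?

Without FPC: n₀ = (2.576×9.8/4.08)² = 38.285. With FPC: n = n₀N/(n₀+N-1) = 37.9 → n = 38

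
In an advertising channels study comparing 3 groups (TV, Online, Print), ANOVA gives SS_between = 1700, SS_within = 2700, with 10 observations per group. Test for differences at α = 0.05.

df_between = 2, df_within = 27. F = MS_between/MS_within = 850.0/100.0 = 8.5. F_crit ≈ 3.354. Reject H₀. At least one mean differs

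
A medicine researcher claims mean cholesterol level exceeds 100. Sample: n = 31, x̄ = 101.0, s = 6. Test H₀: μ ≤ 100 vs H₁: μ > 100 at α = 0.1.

t = (101.0 - 100)/(6/√31) = 0.928, df = 30. Critical t = 1.31. Fail to reject H₀.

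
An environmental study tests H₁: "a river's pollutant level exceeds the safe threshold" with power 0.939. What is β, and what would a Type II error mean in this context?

β = 1 - power = 1 - 0.939 = 0.061. A Type II error is failing to reject H₀ when H₀ is false (false negative) — here, failing to conclude that a river's pollutant level exceeds the safe threshold when in fact it is true. Consequence: allowing unsafe pollution to continue.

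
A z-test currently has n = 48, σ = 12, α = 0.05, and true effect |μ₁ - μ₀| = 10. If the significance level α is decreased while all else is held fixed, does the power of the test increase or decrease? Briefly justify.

Power decreases: a smaller α raises the critical value, so less of the H₁ sampling distribution falls in the rejection region.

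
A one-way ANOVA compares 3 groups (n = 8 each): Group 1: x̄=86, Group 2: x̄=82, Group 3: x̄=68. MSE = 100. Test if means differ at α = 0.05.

Grand mean = 78.67. SS_between = 1429.33, MS_between = 714.67. F = 7.147, F_crit ≈ 3.467. Reject H₀.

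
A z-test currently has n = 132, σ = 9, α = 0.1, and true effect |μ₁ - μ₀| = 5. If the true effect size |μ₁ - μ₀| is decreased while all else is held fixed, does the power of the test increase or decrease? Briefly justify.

Power decreases: a smaller true effect decreases the non-centrality λ = |μ₁ - μ₀|/(σ/√n).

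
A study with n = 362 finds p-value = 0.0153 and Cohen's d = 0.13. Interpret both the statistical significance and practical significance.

Statistically significant (p = 0.0153 < 0.05). Cohen's d = 0.13 indicates a very small effect size. Both statistical and practical significance should be considered.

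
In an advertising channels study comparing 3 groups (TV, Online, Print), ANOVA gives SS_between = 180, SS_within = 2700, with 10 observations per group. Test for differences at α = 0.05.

df_between = 2, df_within = 27. F = MS_between/MS_within = 90.0/100.0 = 0.9. F_crit ≈ 3.354. Fail to reject H₀.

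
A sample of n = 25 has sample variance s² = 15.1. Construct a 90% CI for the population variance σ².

df = 24. χ²_{0.05} = 36.415, χ²_{0.95} = 13.848. CI for σ² = ((n-1)s²/χ²_{α/2}, (n-1)s²/χ²_{1-α/2}) = (24·15.1/36.415, 24·15.1/13.848) = (9.95, 26.17)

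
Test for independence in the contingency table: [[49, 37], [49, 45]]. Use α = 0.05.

χ² = 0.426. df = 1, critical = 3.841. Fail to reject H₀. No evidence of dependence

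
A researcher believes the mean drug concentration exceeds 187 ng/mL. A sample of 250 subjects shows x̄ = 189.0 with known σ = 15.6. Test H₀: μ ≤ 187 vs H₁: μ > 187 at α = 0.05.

z = 2.027. Critical value: 1.645. Reject H₀.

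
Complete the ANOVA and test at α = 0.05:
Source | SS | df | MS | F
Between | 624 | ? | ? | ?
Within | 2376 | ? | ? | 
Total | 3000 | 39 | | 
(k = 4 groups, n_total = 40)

df_between = 3, df_within = 36. MS_between = 208.0, MS_within = 66.0. F = 3.152, F_crit ≈ 2.866. Reject H₀.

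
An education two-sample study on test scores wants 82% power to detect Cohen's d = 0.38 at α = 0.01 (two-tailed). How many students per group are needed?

z_{α/2} = 2.576, z_β = Φ⁻¹(0.82) = 0.915. For small effect (d = 0.38): n per group = 2(z_{α/2} + z_β)²/d² = 2(2.576 + 0.915)²/0.38² = 168.8 → 169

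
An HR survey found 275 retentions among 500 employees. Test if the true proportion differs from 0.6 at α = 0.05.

p̂ = 0.55, p₀ = 0.6. z = (p̂ - p₀)/√(p₀(1-p₀)/n) = -2.282. Critical: ±1.96. Reject H₀.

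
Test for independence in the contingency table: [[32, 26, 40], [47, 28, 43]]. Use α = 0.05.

χ² = 1.189. df = 2, critical = 5.991. Fail to reject H₀. No evidence of dependence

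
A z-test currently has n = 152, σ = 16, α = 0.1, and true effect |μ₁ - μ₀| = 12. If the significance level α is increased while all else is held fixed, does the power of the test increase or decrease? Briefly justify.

Power increases: a larger α lowers the critical value, so more of the H₁ sampling distribution falls in the rejection region.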